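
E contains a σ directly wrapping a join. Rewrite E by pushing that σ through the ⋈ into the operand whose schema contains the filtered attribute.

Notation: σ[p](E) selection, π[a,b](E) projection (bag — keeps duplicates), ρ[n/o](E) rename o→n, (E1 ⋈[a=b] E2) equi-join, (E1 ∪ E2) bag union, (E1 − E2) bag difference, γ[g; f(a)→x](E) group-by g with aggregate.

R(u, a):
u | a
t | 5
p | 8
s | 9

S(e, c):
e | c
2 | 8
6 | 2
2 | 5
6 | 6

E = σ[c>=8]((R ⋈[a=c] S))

σ filters on c, owned by the right side.
E' = (R ⋈[a=c] σ[c>=8](S))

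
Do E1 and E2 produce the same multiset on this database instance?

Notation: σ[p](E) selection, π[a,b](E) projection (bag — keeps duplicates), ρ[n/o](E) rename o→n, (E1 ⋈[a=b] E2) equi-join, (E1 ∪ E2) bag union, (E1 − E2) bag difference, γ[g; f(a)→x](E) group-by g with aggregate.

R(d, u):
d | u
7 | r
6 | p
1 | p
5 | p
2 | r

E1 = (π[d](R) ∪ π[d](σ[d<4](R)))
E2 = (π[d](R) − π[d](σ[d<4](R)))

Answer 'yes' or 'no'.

E1 per-node cardinality:
  R → 5
  π[d](R) → 5
  R → 5
  σ[d<4](R) → 2
  π[d](σ[d<4](R)) → 2
  (π[d](R) ∪ π[d](σ[d<4](R))) → 7
E2 per-node cardinality:
  R → 5
  π[d](R) → 5
  R → 5
  σ[d<4](R) → 2
  π[d](σ[d<4](R)) → 2
  (π[d](R) − π[d](σ[d<4](R))) → 3

E1 result:
d
1
1
2
2
5
6
7
E2 result:
d
5
6
7
Witness: (1,) appears 2× in E1 but 0× in E2.

no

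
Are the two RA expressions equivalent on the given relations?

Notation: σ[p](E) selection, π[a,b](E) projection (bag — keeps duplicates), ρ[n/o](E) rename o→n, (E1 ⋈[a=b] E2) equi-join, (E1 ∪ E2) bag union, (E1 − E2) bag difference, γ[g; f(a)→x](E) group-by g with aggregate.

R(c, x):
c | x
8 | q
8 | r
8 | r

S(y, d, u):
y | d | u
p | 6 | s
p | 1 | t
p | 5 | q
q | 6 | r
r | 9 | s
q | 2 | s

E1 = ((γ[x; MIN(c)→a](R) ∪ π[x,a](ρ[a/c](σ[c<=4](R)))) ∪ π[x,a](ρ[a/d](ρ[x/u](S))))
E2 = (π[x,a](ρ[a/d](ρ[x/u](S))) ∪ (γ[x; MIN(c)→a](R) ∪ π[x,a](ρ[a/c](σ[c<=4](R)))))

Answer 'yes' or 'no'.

E1 per-node cardinality:
  R → 3
  γ[x; MIN(c)→a](R) → 2
  R → 3
  σ[c<=4](R) → 0
  ρ[a/c](σ[c<=4](R)) → 0
  π[x,a](ρ[a/c](σ[c<=4](R))) → 0
  (γ[x; MIN(c)→a](R) ∪ π[x,a](ρ[a/c](σ[c<=4](R)))) → 2
  S → 6
  ρ[x/u](S) → 6
  ρ[a/d](ρ[x/u](S)) → 6
  π[x,a](ρ[a/d](ρ[x/u](S))) → 6
  ((γ[x; MIN(c)→a](R) ∪ π[x,a](ρ[a/c](σ[c<=4](R)))) ∪ π[x,a](ρ[a/d](ρ[x/u](S)))) → 8
E2 per-node cardinality:
  S → 6
  ρ[x/u](S) → 6
  ρ[a/d](ρ[x/u](S)) → 6
  π[x,a](ρ[a/d](ρ[x/u](S))) → 6
  R → 3
  γ[x; MIN(c)→a](R) → 2
  R → 3
  σ[c<=4](R) → 0
  ρ[a/c](σ[c<=4](R)) → 0
  π[x,a](ρ[a/c](σ[c<=4](R))) → 0
  (γ[x; MIN(c)→a](R) ∪ π[x,a](ρ[a/c](σ[c<=4](R)))) → 2
  (π[x,a](ρ[a/d](ρ[x/u](S))) ∪ (γ[x; MIN(c)→a](R) ∪ π[x,a](ρ[a/c](σ[c<=4](R))))) → 8

E1 and E2 produce the same multiset:
x | a
q | 5
q | 8
r | 6
r | 8
s | 2
s | 6
s | 9
t | 1

yes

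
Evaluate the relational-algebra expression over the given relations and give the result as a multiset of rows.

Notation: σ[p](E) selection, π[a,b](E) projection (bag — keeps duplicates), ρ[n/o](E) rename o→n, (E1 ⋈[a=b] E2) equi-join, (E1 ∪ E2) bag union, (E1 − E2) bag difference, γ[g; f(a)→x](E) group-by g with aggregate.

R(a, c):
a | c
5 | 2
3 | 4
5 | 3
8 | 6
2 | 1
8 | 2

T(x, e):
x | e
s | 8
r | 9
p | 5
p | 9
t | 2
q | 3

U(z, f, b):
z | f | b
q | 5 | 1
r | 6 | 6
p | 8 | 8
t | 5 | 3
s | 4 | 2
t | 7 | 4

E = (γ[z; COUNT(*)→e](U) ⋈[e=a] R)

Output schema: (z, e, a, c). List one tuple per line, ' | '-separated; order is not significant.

Stepwise |·|:
  U → 6
  γ[z; COUNT(*)→e](U) → 5
  R → 6
  (γ[z; COUNT(*)→e](U) ⋈[e=a] R) → 1

== RESULT ==
z | e | a | c
t | 2 | 2 | 1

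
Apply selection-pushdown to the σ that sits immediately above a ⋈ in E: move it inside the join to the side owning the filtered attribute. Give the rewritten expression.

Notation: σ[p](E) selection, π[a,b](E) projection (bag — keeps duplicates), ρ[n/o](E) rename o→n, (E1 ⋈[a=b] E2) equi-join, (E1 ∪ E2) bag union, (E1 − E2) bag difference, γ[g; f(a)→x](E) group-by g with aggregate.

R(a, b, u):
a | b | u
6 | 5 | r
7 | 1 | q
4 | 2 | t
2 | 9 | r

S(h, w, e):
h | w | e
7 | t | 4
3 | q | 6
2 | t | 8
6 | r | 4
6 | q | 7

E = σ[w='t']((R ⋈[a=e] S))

σ filters on w, owned by the right side.
E' = (R ⋈[a=e] σ[w='t'](S))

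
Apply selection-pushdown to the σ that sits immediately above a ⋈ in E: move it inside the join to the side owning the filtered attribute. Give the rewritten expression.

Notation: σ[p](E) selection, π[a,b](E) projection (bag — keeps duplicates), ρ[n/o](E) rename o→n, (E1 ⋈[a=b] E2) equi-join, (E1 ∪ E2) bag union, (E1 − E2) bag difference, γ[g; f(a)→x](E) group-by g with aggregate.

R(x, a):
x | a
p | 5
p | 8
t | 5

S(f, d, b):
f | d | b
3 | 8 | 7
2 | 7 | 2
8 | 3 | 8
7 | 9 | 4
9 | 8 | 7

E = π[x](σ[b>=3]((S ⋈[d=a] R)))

σ filters on b, owned by the left side.
E' = π[x]((σ[b>=3](S) ⋈[d=a] R))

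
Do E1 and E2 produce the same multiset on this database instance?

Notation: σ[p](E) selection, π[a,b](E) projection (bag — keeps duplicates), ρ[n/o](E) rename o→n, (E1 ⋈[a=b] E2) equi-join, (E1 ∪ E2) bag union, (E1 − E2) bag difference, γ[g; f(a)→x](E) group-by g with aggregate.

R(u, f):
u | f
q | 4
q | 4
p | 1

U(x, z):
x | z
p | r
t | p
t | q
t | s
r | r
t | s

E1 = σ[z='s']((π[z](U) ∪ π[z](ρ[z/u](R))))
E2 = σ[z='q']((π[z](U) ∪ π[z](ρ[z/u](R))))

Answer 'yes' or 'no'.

E1 row counts bottom-up:
  U → 6
  π[z](U) → 6
  R → 3
  ρ[z/u](R) → 3
  π[z](ρ[z/u](R)) → 3
  (π[z](U) ∪ π[z](ρ[z/u](R))) → 9
  σ[z='s']((π[z](U) ∪ π[z](ρ[z/u](R)))) → 2
E2 row counts bottom-up:
  U → 6
  π[z](U) → 6
  R → 3
  ρ[z/u](R) → 3
  π[z](ρ[z/u](R)) → 3
  (π[z](U) ∪ π[z](ρ[z/u](R))) → 9
  σ[z='q']((π[z](U) ∪ π[z](ρ[z/u](R)))) → 3

E1 result:
z
s
s
E2 result:
z
q
q
q
Witness: ('q',) appears 0× in E1 but 3× in E2.

no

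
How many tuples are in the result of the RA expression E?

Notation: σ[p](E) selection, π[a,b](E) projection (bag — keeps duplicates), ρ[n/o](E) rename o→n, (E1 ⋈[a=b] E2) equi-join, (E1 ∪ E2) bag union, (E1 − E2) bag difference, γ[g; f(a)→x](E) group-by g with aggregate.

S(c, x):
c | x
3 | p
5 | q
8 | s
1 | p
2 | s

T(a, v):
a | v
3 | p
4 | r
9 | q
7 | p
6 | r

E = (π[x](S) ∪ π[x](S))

Row counts bottom-up:
  S → 5
  π[x](S) → 5
  S → 5
  π[x](S) → 5
  (π[x](S) ∪ π[x](S)) → 10

|E| = 10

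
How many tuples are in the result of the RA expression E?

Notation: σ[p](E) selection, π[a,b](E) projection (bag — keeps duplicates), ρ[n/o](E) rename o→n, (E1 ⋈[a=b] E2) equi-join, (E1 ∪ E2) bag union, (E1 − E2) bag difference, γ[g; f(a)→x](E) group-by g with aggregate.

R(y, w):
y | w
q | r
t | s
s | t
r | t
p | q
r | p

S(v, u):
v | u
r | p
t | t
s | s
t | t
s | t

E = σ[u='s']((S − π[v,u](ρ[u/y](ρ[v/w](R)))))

Row counts bottom-up:
  S → 5
  R → 6
  ρ[v/w](R) → 6
  ρ[u/y](ρ[v/w](R)) → 6
  π[v,u](ρ[u/y](ρ[v/w](R))) → 6
  (S − π[v,u](ρ[u/y](ρ[v/w](R)))) → 4
  σ[u='s']((S − π[v,u](ρ[u/y](ρ[v/w](R))))) → 1

|E| = 1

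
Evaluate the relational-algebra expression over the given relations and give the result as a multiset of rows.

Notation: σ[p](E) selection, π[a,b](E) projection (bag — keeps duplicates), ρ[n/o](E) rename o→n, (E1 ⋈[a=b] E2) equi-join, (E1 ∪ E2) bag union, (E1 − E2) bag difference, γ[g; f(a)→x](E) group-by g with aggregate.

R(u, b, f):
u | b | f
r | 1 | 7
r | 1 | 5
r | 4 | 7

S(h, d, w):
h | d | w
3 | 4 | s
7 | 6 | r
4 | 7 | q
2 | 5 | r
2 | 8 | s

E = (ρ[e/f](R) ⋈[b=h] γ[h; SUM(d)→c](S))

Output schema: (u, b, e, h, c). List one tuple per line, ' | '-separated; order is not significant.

Subexpression sizes:
  R → 3
  ρ[e/f](R) → 3
  S → 5
  γ[h; SUM(d)→c](S) → 4
  (ρ[e/f](R) ⋈[b=h] γ[h; SUM(d)→c](S)) → 1

== RESULT ==
u | b | e | h | c
r | 4 | 7 | 4 | 7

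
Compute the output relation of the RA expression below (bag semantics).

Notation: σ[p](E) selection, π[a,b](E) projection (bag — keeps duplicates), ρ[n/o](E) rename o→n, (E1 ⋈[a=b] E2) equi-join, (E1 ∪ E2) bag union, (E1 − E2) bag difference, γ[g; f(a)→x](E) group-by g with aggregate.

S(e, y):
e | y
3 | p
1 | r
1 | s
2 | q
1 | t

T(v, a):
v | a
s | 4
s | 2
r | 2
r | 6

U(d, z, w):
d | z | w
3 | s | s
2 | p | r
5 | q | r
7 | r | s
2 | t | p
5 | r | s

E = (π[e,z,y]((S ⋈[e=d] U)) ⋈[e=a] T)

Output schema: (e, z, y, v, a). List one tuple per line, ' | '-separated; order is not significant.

Per-node cardinality:
  S → 5
  U → 6
  (S ⋈[e=d] U) → 3
  π[e,z,y]((S ⋈[e=d] U)) → 3
  T → 4
  (π[e,z,y]((S ⋈[e=d] U)) ⋈[e=a] T) → 4

== RESULT ==
e | z | y | v | a
2 | p | q | r | 2
2 | p | q | s | 2
2 | t | q | r | 2
2 | t | q | s | 2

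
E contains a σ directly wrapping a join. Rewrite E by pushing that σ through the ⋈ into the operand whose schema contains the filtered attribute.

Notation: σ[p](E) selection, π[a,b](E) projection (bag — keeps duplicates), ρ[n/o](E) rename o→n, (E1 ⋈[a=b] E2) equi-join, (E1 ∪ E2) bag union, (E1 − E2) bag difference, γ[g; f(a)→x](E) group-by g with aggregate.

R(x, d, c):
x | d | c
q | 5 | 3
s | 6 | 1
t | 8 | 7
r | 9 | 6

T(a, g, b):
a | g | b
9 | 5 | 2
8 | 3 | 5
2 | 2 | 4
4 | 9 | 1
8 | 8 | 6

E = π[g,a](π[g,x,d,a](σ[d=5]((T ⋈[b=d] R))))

σ filters on d, owned by the right side.
E' = π[g,a](π[g,x,d,a]((T ⋈[b=d] σ[d=5](R))))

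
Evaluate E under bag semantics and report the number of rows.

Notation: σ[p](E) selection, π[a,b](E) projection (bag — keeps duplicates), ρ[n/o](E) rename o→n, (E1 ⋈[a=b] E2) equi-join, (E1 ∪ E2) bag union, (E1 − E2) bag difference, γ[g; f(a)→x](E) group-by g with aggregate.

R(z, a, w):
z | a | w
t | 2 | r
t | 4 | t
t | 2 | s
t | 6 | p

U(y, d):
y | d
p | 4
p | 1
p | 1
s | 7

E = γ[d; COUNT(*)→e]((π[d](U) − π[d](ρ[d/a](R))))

Stepwise |·|:
  U → 4
  π[d](U) → 4
  R → 4
  ρ[d/a](R) → 4
  π[d](ρ[d/a](R)) → 4
  (π[d](U) − π[d](ρ[d/a](R))) → 3
  γ[d; COUNT(*)→e]((π[d](U) − π[d](ρ[d/a](R)))) → 2

|E| = 2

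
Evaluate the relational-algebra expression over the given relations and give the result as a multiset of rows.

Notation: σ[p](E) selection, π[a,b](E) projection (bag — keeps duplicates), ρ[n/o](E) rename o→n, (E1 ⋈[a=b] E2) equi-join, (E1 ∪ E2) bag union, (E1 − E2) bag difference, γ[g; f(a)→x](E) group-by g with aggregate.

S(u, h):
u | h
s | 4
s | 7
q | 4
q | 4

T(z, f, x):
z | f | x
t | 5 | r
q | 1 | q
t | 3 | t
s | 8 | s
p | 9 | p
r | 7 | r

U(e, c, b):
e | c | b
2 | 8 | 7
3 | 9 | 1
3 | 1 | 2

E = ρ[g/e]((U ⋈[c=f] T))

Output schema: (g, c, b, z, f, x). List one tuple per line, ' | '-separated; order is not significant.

Per-node cardinality:
  U → 3
  T → 6
  (U ⋈[c=f] T) → 3
  ρ[g/e]((U ⋈[c=f] T)) → 3

== RESULT ==
g | c | b | z | f | x
2 | 8 | 7 | s | 8 | s
3 | 1 | 2 | q | 1 | q
3 | 9 | 1 | p | 9 | p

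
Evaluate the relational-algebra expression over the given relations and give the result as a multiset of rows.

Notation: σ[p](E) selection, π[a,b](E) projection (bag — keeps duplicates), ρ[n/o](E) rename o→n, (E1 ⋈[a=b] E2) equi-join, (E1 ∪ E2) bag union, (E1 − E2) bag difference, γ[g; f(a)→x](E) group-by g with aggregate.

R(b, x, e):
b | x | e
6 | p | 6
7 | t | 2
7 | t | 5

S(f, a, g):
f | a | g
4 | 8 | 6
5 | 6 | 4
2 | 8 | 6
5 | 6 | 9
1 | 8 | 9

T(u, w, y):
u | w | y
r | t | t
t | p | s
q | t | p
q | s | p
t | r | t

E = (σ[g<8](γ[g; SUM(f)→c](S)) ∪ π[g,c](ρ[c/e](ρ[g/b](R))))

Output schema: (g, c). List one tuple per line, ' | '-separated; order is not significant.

Row counts bottom-up:
  S → 5
  γ[g; SUM(f)→c](S) → 3
  σ[g<8](γ[g; SUM(f)→c](S)) → 2
  R → 3
  ρ[g/b](R) → 3
  ρ[c/e](ρ[g/b](R)) → 3
  π[g,c](ρ[c/e](ρ[g/b](R))) → 3
  (σ[g<8](γ[g; SUM(f)→c](S)) ∪ π[g,c](ρ[c/e](ρ[g/b](R)))) → 5

== RESULT ==
g | c
4 | 5
6 | 6
6 | 6
7 | 2
7 | 5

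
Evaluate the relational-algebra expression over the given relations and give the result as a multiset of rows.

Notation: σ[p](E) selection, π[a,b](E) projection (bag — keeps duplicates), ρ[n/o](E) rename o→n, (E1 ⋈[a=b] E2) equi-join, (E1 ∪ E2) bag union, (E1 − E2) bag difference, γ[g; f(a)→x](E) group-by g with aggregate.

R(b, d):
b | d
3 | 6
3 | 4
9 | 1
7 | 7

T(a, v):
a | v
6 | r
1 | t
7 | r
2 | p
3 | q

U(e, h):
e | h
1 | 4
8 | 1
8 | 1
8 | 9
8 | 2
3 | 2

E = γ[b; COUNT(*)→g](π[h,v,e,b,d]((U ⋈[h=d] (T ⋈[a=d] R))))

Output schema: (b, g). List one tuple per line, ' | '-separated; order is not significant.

Stepwise |·|:
  U → 6
  T → 5
  R → 4
  (T ⋈[a=d] R) → 3
  (U ⋈[h=d] (T ⋈[a=d] R)) → 2
  π[h,v,e,b,d]((U ⋈[h=d] (T ⋈[a=d] R))) → 2
  γ[b; COUNT(*)→g](π[h,v,e,b,d]((U ⋈[h=d] (T ⋈[a=d] R)))) → 1

== RESULT ==
b | g
9 | 2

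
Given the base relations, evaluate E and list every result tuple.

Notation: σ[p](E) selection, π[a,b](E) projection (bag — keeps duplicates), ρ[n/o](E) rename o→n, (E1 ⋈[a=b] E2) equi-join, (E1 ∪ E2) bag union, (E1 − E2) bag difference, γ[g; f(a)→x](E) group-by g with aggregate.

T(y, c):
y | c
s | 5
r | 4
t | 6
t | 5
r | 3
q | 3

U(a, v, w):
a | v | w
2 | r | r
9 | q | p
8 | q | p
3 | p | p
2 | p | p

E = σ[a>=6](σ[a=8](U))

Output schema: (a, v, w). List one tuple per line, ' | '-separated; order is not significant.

Stepwise |·|:
  U → 5
  σ[a=8](U) → 1
  σ[a>=6](σ[a=8](U)) → 1

== RESULT ==
a | v | w
8 | q | p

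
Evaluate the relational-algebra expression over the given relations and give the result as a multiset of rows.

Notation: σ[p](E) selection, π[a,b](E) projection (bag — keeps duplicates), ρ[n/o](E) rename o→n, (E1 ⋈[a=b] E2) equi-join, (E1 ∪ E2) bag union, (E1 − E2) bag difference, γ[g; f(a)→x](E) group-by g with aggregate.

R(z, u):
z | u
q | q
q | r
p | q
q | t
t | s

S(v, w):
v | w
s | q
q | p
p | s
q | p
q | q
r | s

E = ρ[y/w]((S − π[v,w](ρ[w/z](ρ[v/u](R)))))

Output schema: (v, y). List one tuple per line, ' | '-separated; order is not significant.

Row counts bottom-up:
  S → 6
  R → 5
  ρ[v/u](R) → 5
  ρ[w/z](ρ[v/u](R)) → 5
  π[v,w](ρ[w/z](ρ[v/u](R))) → 5
  (S − π[v,w](ρ[w/z](ρ[v/u](R)))) → 4
  ρ[y/w]((S − π[v,w](ρ[w/z](ρ[v/u](R))))) → 4

== RESULT ==
v | y
p | s
q | p
r | s
s | q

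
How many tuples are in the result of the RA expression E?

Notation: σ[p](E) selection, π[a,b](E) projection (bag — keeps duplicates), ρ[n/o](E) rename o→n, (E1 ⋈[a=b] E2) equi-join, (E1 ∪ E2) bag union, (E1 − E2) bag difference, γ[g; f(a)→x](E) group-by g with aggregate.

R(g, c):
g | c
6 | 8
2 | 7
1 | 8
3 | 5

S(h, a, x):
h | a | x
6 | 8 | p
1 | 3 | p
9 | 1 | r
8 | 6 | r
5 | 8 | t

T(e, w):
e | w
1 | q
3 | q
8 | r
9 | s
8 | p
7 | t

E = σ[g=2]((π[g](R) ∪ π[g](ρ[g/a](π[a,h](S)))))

Row counts bottom-up:
  R → 4
  π[g](R) → 4
  S → 5
  π[a,h](S) → 5
  ρ[g/a](π[a,h](S)) → 5
  π[g](ρ[g/a](π[a,h](S))) → 5
  (π[g](R) ∪ π[g](ρ[g/a](π[a,h](S)))) → 9
  σ[g=2]((π[g](R) ∪ π[g](ρ[g/a](π[a,h](S))))) → 1

|E| = 1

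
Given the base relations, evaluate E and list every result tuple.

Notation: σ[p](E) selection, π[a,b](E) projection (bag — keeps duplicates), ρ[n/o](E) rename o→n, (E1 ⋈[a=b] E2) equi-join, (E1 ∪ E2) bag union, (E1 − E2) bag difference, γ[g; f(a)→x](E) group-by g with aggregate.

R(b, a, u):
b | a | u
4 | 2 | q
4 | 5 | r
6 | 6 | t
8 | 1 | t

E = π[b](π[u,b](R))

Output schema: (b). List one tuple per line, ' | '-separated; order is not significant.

Row counts bottom-up:
  R → 4
  π[u,b](R) → 4
  π[b](π[u,b](R)) → 4

== RESULT ==
b
4
4
6
8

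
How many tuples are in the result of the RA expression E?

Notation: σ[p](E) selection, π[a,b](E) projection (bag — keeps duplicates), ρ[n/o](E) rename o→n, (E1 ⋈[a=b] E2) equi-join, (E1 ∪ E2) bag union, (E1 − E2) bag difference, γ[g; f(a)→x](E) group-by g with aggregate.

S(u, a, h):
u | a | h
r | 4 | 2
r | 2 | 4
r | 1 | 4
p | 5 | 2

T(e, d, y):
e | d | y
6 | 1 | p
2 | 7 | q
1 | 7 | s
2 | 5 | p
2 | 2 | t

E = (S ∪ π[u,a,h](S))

Subexpression sizes:
  S → 4
  S → 4
  π[u,a,h](S) → 4
  (S ∪ π[u,a,h](S)) → 8

|E| = 8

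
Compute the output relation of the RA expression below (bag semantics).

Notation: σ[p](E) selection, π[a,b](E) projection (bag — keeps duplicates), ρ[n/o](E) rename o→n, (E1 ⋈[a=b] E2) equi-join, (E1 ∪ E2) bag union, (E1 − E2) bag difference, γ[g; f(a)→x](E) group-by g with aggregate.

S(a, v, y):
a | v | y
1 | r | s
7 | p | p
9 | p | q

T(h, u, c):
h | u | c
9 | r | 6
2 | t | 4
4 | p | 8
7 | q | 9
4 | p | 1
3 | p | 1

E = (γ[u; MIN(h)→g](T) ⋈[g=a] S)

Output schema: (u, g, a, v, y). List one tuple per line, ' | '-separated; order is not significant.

Row counts bottom-up:
  T → 6
  γ[u; MIN(h)→g](T) → 4
  S → 3
  (γ[u; MIN(h)→g](T) ⋈[g=a] S) → 2

== RESULT ==
u | g | a | v | y
q | 7 | 7 | p | p
r | 9 | 9 | p | q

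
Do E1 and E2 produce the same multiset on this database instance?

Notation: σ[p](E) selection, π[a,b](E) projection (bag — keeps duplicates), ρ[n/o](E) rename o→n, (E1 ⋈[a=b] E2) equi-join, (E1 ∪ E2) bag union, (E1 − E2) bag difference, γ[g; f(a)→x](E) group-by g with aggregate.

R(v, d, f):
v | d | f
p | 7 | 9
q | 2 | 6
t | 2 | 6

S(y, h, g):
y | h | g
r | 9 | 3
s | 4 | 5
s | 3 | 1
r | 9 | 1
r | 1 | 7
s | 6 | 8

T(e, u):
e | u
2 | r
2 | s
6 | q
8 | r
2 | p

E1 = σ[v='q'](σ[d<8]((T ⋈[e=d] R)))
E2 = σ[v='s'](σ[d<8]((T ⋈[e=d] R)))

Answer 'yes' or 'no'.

E1 per-node cardinality:
  T → 5
  R → 3
  (T ⋈[e=d] R) → 6
  σ[d<8]((T ⋈[e=d] R)) → 6
  σ[v='q'](σ[d<8]((T ⋈[e=d] R))) → 3
E2 per-node cardinality:
  T → 5
  R → 3
  (T ⋈[e=d] R) → 6
  σ[d<8]((T ⋈[e=d] R)) → 6
  σ[v='s'](σ[d<8]((T ⋈[e=d] R))) → 0

E1 result:
e | u | v | d | f
2 | p | q | 2 | 6
2 | r | q | 2 | 6
2 | s | q | 2 | 6
E2 result:
e | u | v | d | f
(0 rows)
Witness: (2, 's', 'q', 2, 6) appears 1× in E1 but 0× in E2.

no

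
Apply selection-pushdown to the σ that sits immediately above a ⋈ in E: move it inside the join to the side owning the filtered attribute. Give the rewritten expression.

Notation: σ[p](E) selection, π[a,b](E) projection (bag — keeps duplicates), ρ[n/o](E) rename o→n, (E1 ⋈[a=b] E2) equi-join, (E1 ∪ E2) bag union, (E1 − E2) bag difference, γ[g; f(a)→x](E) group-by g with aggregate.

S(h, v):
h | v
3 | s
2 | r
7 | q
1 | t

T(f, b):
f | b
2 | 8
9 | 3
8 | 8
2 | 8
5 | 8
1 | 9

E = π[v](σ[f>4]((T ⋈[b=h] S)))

σ filters on f, owned by the left side.
E' = π[v]((σ[f>4](T) ⋈[b=h] S))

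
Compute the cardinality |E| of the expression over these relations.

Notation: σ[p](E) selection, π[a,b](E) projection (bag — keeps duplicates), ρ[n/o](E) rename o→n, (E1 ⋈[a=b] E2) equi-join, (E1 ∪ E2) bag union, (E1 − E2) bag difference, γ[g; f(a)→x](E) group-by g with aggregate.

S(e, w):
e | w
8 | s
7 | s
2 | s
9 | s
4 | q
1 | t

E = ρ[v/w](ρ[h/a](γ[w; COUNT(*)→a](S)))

Per-node cardinality:
  S → 6
  γ[w; COUNT(*)→a](S) → 3
  ρ[h/a](γ[w; COUNT(*)→a](S)) → 3
  ρ[v/w](ρ[h/a](γ[w; COUNT(*)→a](S))) → 3

|E| = 3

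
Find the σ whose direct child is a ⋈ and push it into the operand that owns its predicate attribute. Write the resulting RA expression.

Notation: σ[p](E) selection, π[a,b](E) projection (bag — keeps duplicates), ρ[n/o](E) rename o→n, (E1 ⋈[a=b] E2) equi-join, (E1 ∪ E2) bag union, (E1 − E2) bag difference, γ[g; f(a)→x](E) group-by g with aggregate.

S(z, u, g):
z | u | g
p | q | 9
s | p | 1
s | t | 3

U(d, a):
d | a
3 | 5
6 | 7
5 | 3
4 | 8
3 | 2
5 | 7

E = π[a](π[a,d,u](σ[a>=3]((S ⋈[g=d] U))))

σ filters on a, owned by the right side.
E' = π[a](π[a,d,u]((S ⋈[g=d] σ[a>=3](U))))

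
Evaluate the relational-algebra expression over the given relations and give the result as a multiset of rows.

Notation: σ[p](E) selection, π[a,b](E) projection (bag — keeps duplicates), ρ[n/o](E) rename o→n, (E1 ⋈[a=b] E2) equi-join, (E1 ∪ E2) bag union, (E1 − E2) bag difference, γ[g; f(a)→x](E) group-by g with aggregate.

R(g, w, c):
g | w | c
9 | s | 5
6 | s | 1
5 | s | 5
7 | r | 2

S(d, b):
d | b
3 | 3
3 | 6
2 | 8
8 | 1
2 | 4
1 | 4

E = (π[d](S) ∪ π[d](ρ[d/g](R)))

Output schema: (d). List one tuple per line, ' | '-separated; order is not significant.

Subexpression sizes:
  S → 6
  π[d](S) → 6
  R → 4
  ρ[d/g](R) → 4
  π[d](ρ[d/g](R)) → 4
  (π[d](S) ∪ π[d](ρ[d/g](R))) → 10

== RESULT ==
d
1
2
2
3
3
5
6
7
8
9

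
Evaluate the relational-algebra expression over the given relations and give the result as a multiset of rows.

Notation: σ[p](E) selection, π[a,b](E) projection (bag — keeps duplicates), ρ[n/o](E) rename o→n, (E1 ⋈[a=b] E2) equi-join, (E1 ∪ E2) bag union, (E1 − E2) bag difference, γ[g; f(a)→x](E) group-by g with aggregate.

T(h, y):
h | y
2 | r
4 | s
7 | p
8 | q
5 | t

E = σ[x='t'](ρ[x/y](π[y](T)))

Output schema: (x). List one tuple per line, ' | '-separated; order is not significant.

Per-node cardinality:
  T → 5
  π[y](T) → 5
  ρ[x/y](π[y](T)) → 5
  σ[x='t'](ρ[x/y](π[y](T))) → 1

== RESULT ==
x
t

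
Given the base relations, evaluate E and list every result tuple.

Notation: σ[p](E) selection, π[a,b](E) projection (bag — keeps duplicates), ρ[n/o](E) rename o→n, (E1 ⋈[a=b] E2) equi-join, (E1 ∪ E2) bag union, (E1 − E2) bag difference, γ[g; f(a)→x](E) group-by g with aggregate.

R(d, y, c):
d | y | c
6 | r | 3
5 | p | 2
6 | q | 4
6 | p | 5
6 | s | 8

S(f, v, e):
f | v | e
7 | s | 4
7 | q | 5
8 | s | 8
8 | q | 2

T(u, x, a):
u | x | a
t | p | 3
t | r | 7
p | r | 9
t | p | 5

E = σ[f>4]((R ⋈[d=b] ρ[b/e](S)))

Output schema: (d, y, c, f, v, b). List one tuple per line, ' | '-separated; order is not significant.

Subexpression sizes:
  R → 5
  S → 4
  ρ[b/e](S) → 4
  (R ⋈[d=b] ρ[b/e](S)) → 1
  σ[f>4]((R ⋈[d=b] ρ[b/e](S))) → 1

== RESULT ==
d | y | c | f | v | b
5 | p | 2 | 7 | q | 5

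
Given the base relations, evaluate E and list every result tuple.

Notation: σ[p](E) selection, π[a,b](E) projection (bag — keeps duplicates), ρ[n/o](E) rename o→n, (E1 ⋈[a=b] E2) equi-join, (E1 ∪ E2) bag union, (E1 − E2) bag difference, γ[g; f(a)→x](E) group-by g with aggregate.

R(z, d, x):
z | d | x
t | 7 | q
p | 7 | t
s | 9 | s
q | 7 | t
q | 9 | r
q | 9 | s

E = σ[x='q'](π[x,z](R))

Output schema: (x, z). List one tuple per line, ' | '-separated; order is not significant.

Subexpression sizes:
  R → 6
  π[x,z](R) → 6
  σ[x='q'](π[x,z](R)) → 1

== RESULT ==
x | z
q | t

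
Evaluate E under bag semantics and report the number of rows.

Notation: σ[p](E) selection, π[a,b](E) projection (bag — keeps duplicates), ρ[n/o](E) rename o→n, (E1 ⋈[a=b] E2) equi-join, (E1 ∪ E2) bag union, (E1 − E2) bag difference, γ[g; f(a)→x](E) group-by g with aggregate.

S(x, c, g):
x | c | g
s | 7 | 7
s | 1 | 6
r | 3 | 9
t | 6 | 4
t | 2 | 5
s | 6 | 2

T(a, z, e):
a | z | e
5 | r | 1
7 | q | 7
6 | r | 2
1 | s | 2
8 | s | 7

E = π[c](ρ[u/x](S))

Stepwise |·|:
  S → 6
  ρ[u/x](S) → 6
  π[c](ρ[u/x](S)) → 6

|E| = 6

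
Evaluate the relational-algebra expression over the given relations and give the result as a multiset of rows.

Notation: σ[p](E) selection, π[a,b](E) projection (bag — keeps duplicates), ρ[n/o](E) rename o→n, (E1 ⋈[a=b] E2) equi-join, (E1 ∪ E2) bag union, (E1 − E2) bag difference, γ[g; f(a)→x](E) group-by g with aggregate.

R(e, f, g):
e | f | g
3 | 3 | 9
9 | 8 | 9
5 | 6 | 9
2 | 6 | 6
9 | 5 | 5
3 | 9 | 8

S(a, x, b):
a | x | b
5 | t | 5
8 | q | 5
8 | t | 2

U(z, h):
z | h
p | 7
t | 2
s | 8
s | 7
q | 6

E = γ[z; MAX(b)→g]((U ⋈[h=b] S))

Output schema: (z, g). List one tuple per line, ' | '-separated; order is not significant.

Stepwise |·|:
  U → 5
  S → 3
  (U ⋈[h=b] S) → 1
  γ[z; MAX(b)→g]((U ⋈[h=b] S)) → 1

== RESULT ==
z | g
t | 2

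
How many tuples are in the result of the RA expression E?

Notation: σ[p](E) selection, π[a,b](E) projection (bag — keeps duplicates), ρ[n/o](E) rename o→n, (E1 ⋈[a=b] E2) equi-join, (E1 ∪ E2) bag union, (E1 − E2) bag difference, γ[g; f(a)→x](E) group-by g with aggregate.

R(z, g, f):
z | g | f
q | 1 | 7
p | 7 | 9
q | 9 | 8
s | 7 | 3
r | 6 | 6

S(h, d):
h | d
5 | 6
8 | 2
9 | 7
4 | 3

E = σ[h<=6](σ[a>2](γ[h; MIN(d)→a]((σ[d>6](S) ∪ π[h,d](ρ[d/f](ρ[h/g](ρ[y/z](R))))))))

Subexpression sizes:
  S → 4
  σ[d>6](S) → 1
  R → 5
  ρ[y/z](R) → 5
  ρ[h/g](ρ[y/z](R)) → 5
  ρ[d/f](ρ[h/g](ρ[y/z](R))) → 5
  π[h,d](ρ[d/f](ρ[h/g](ρ[y/z](R)))) → 5
  (σ[d>6](S) ∪ π[h,d](ρ[d/f](ρ[h/g](ρ[y/z](R))))) → 6
  γ[h; MIN(d)→a]((σ[d>6](S) ∪ π[h,d](ρ[d/f](ρ[h/g](ρ[y/z](R)))))) → 4
  σ[a>2](γ[h; MIN(d)→a]((σ[d>6](S) ∪ π[h,d](ρ[d/f](ρ[h/g](ρ[y/z](R))))))) → 4
  σ[h<=6](σ[a>2](γ[h; MIN(d)→a]((σ[d>6](S) ∪ π[h,d](ρ[d/f](ρ[h/g](ρ[y/z](R)))))))) → 2

|E| = 2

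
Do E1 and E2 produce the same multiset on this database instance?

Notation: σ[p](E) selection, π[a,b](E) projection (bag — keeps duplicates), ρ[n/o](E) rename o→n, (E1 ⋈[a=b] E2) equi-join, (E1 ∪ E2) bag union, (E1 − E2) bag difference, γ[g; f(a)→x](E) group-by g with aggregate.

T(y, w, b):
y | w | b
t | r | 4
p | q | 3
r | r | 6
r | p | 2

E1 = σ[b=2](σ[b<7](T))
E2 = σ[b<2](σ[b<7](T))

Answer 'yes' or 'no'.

E1 stepwise |·|:
  T → 4
  σ[b<7](T) → 4
  σ[b=2](σ[b<7](T)) → 1
E2 stepwise |·|:
  T → 4
  σ[b<7](T) → 4
  σ[b<2](σ[b<7](T)) → 0

E1 result:
y | w | b
r | p | 2
E2 result:
y | w | b
(0 rows)
Witness: ('r', 'p', 2) appears 1× in E1 but 0× in E2.

no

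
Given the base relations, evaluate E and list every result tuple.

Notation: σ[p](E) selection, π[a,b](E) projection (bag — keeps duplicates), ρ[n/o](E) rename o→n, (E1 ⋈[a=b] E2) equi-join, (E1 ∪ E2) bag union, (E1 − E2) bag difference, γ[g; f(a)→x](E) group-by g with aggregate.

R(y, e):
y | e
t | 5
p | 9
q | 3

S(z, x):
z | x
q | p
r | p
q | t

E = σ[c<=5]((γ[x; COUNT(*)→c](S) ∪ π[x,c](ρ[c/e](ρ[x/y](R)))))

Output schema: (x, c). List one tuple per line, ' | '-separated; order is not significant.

Per-node cardinality:
  S → 3
  γ[x; COUNT(*)→c](S) → 2
  R → 3
  ρ[x/y](R) → 3
  ρ[c/e](ρ[x/y](R)) → 3
  π[x,c](ρ[c/e](ρ[x/y](R))) → 3
  (γ[x; COUNT(*)→c](S) ∪ π[x,c](ρ[c/e](ρ[x/y](R)))) → 5
  σ[c<=5]((γ[x; COUNT(*)→c](S) ∪ π[x,c](ρ[c/e](ρ[x/y](R))))) → 4

== RESULT ==
x | c
p | 2
q | 3
t | 1
t | 5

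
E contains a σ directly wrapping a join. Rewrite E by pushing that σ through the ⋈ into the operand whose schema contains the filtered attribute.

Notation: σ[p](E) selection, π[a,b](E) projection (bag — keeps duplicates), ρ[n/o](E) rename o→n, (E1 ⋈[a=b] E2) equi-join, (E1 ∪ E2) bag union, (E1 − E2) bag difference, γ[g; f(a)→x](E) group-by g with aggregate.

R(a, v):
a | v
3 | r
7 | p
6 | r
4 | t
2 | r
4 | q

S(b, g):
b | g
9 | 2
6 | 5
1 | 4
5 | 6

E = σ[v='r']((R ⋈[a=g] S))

σ filters on v, owned by the left side.
E' = (σ[v='r'](R) ⋈[a=g] S)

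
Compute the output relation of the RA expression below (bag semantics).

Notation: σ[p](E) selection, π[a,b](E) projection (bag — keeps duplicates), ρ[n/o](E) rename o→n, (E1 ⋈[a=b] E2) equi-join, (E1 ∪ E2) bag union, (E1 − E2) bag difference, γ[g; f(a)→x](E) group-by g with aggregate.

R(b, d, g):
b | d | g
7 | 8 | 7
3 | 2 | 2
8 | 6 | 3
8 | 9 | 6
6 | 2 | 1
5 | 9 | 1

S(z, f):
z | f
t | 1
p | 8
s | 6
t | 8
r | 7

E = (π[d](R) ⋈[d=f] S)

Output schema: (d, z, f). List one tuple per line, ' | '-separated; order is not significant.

Per-node cardinality:
  R → 6
  π[d](R) → 6
  S → 5
  (π[d](R) ⋈[d=f] S) → 3

== RESULT ==
d | z | f
6 | s | 6
8 | p | 8
8 | t | 8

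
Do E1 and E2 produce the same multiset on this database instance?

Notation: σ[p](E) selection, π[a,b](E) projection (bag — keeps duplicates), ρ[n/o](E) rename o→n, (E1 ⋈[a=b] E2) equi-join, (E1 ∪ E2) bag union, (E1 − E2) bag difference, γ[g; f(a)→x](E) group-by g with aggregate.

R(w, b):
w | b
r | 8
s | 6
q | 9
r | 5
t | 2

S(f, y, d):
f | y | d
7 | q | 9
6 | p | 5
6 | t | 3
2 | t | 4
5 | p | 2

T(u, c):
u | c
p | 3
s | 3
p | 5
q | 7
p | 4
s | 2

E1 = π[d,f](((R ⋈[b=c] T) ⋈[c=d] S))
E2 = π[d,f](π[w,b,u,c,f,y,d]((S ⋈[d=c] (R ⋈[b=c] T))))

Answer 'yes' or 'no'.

E1 row counts bottom-up:
  R → 5
  T → 6
  (R ⋈[b=c] T) → 2
  S → 5
  ((R ⋈[b=c] T) ⋈[c=d] S) → 2
  π[d,f](((R ⋈[b=c] T) ⋈[c=d] S)) → 2
E2 row counts bottom-up:
  S → 5
  R → 5
  T → 6
  (R ⋈[b=c] T) → 2
  (S ⋈[d=c] (R ⋈[b=c] T)) → 2
  π[w,b,u,c,f,y,d]((S ⋈[d=c] (R ⋈[b=c] T))) → 2
  π[d,f](π[w,b,u,c,f,y,d]((S ⋈[d=c] (R ⋈[b=c] T)))) → 2

E1 and E2 produce the same multiset:
d | f
2 | 5
5 | 6

yes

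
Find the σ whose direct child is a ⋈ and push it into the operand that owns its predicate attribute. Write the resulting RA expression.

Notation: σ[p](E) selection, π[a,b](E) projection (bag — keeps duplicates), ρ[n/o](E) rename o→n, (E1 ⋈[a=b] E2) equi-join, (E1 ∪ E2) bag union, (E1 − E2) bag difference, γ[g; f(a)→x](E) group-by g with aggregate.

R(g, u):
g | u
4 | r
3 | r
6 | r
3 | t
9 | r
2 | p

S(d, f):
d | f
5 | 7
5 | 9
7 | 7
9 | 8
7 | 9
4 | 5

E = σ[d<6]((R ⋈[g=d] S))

σ filters on d, owned by the right side.
E' = (R ⋈[g=d] σ[d<6](S))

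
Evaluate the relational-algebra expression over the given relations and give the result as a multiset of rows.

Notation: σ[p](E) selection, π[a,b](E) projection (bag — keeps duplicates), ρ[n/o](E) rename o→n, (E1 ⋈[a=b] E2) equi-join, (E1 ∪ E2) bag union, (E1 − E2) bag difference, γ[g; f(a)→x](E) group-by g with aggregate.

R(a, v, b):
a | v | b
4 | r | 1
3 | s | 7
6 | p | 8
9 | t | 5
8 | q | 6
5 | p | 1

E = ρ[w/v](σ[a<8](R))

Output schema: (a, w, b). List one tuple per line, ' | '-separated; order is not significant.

Subexpression sizes:
  R → 6
  σ[a<8](R) → 4
  ρ[w/v](σ[a<8](R)) → 4

== RESULT ==
a | w | b
3 | s | 7
4 | r | 1
5 | p | 1
6 | p | 8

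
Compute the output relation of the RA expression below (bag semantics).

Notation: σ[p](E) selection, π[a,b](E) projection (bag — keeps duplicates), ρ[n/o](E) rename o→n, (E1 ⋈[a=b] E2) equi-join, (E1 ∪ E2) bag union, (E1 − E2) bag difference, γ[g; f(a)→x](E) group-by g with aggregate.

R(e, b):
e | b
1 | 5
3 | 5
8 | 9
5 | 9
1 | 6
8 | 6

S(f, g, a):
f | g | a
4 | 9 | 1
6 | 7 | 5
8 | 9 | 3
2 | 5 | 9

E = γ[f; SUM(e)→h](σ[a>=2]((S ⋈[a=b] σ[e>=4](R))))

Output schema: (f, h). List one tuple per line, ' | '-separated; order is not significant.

Per-node cardinality:
  S → 4
  R → 6
  σ[e>=4](R) → 3
  (S ⋈[a=b] σ[e>=4](R)) → 2
  σ[a>=2]((S ⋈[a=b] σ[e>=4](R))) → 2
  γ[f; SUM(e)→h](σ[a>=2]((S ⋈[a=b] σ[e>=4](R)))) → 1

== RESULT ==
f | h
2 | 13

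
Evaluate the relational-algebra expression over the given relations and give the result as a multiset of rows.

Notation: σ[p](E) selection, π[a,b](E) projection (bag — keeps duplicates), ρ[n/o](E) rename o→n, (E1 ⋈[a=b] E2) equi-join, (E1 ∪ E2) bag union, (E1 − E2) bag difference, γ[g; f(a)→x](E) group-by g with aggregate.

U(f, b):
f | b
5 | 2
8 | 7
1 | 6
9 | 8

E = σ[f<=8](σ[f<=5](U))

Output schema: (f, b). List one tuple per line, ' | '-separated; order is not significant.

Stepwise |·|:
  U → 4
  σ[f<=5](U) → 2
  σ[f<=8](σ[f<=5](U)) → 2

== RESULT ==
f | b
1 | 6
5 | 2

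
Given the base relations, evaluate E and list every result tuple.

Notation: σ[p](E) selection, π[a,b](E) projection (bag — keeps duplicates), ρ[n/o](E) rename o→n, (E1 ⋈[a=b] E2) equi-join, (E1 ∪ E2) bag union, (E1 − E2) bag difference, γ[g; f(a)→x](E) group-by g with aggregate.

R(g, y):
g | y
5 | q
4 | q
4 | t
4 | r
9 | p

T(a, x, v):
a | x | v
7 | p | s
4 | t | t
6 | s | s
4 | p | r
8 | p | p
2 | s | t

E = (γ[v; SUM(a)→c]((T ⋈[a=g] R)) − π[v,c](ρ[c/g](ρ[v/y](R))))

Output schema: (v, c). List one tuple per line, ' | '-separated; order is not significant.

Row counts bottom-up:
  T → 6
  R → 5
  (T ⋈[a=g] R) → 6
  γ[v; SUM(a)→c]((T ⋈[a=g] R)) → 2
  R → 5
  ρ[v/y](R) → 5
  ρ[c/g](ρ[v/y](R)) → 5
  π[v,c](ρ[c/g](ρ[v/y](R))) → 5
  (γ[v; SUM(a)→c]((T ⋈[a=g] R)) − π[v,c](ρ[c/g](ρ[v/y](R)))) → 2

== RESULT ==
v | c
r | 12
t | 12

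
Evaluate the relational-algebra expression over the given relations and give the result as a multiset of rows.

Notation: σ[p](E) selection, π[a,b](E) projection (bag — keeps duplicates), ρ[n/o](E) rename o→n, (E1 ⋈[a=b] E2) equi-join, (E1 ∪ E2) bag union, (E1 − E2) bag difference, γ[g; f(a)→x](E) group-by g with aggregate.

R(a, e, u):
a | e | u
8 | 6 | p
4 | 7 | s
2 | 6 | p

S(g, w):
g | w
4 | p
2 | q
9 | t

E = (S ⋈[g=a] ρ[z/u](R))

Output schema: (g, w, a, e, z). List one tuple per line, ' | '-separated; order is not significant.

Row counts bottom-up:
  S → 3
  R → 3
  ρ[z/u](R) → 3
  (S ⋈[g=a] ρ[z/u](R)) → 2

== RESULT ==
g | w | a | e | z
2 | q | 2 | 6 | p
4 | p | 4 | 7 | s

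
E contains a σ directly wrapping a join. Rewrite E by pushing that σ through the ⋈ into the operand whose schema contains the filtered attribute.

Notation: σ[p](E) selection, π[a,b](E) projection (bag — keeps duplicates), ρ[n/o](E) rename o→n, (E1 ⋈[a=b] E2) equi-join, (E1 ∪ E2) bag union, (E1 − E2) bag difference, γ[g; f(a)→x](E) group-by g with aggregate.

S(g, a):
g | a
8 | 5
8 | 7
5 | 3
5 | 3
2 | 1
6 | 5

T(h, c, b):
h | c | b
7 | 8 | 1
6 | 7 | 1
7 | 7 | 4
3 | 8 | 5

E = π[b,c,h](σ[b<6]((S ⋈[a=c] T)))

σ filters on b, owned by the right side.
E' = π[b,c,h]((S ⋈[a=c] σ[b<6](T)))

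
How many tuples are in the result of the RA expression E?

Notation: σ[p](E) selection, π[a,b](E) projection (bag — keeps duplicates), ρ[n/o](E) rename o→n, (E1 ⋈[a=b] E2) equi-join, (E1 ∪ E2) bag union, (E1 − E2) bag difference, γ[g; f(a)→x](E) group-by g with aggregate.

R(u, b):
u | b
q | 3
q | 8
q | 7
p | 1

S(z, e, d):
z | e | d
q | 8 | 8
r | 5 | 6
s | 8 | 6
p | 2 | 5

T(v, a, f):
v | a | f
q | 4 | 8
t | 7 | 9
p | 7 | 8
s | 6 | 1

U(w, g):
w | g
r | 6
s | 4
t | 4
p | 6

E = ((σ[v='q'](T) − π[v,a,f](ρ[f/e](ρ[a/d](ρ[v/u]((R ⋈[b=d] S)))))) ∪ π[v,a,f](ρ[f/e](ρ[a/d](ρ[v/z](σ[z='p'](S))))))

Row counts bottom-up:
  T → 4
  σ[v='q'](T) → 1
  R → 4
  S → 4
  (R ⋈[b=d] S) → 1
  ρ[v/u]((R ⋈[b=d] S)) → 1
  ρ[a/d](ρ[v/u]((R ⋈[b=d] S))) → 1
  ρ[f/e](ρ[a/d](ρ[v/u]((R ⋈[b=d] S)))) → 1
  π[v,a,f](ρ[f/e](ρ[a/d](ρ[v/u]((R ⋈[b=d] S))))) → 1
  (σ[v='q'](T) − π[v,a,f](ρ[f/e](ρ[a/d](ρ[v/u]((R ⋈[b=d] S)))))) → 1
  S → 4
  σ[z='p'](S) → 1
  ρ[v/z](σ[z='p'](S)) → 1
  ρ[a/d](ρ[v/z](σ[z='p'](S))) → 1
  ρ[f/e](ρ[a/d](ρ[v/z](σ[z='p'](S)))) → 1
  π[v,a,f](ρ[f/e](ρ[a/d](ρ[v/z](σ[z='p'](S))))) → 1
  ((σ[v='q'](T) − π[v,a,f](ρ[f/e](ρ[a/d](ρ[v/u]((R ⋈[b=d] S)))))) ∪ π[v,a,f](ρ[f/e](ρ[a/d](ρ[v/z](σ[z='p'](S)))))) → 2

|E| = 2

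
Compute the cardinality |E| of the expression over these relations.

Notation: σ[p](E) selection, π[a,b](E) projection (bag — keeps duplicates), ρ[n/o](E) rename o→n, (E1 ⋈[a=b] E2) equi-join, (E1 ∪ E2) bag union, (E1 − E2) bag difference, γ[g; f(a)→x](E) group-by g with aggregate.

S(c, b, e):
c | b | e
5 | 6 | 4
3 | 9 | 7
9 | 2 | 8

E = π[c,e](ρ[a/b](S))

Stepwise |·|:
  S → 3
  ρ[a/b](S) → 3
  π[c,e](ρ[a/b](S)) → 3

|E| = 3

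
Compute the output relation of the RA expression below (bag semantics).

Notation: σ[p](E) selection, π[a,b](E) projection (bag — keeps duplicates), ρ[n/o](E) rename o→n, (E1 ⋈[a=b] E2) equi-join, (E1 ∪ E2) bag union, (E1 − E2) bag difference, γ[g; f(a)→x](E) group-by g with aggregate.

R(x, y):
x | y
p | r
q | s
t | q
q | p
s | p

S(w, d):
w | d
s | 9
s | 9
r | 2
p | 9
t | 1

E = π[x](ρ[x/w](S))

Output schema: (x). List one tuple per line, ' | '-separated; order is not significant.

Subexpression sizes:
  S → 5
  ρ[x/w](S) → 5
  π[x](ρ[x/w](S)) → 5

== RESULT ==
x
p
r
s
s
t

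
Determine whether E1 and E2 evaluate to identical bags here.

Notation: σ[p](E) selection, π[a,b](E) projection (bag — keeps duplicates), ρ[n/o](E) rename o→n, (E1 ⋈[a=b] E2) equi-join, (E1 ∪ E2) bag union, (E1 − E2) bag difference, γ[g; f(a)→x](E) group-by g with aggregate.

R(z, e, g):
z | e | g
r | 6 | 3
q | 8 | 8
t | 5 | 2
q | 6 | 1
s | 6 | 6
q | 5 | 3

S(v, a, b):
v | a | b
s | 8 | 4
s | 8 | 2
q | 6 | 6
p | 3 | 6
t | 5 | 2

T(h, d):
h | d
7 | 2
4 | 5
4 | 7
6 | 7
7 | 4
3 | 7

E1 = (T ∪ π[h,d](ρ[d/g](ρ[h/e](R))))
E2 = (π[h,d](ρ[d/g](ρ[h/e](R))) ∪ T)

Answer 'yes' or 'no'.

E1 row counts bottom-up:
  T → 6
  R → 6
  ρ[h/e](R) → 6
  ρ[d/g](ρ[h/e](R)) → 6
  π[h,d](ρ[d/g](ρ[h/e](R))) → 6
  (T ∪ π[h,d](ρ[d/g](ρ[h/e](R)))) → 12
E2 row counts bottom-up:
  R → 6
  ρ[h/e](R) → 6
  ρ[d/g](ρ[h/e](R)) → 6
  π[h,d](ρ[d/g](ρ[h/e](R))) → 6
  T → 6
  (π[h,d](ρ[d/g](ρ[h/e](R))) ∪ T) → 12

E1 and E2 produce the same multiset:
h | d
3 | 7
4 | 5
4 | 7
5 | 2
5 | 3
6 | 1
6 | 3
6 | 6
6 | 7
7 | 2
7 | 4
8 | 8

yes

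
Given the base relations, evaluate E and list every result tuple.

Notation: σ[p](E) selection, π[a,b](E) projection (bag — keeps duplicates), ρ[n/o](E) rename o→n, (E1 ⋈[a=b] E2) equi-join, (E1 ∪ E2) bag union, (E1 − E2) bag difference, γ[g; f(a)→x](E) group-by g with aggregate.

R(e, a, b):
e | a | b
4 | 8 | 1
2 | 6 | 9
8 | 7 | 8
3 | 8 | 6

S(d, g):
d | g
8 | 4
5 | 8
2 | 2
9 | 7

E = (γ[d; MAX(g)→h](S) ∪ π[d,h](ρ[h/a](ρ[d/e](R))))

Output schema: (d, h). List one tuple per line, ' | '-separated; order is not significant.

Row counts bottom-up:
  S → 4
  γ[d; MAX(g)→h](S) → 4
  R → 4
  ρ[d/e](R) → 4
  ρ[h/a](ρ[d/e](R)) → 4
  π[d,h](ρ[h/a](ρ[d/e](R))) → 4
  (γ[d; MAX(g)→h](S) ∪ π[d,h](ρ[h/a](ρ[d/e](R)))) → 8

== RESULT ==
d | h
2 | 2
2 | 6
3 | 8
4 | 8
5 | 8
8 | 4
8 | 7
9 | 7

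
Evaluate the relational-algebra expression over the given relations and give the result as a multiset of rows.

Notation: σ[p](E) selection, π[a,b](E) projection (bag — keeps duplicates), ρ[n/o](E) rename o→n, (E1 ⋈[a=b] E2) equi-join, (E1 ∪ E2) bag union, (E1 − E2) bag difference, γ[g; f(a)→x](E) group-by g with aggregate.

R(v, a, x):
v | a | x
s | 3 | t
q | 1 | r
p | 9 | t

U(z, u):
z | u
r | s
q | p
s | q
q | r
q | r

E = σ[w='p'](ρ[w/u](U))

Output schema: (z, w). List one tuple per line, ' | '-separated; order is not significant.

Per-node cardinality:
  U → 5
  ρ[w/u](U) → 5
  σ[w='p'](ρ[w/u](U)) → 1

== RESULT ==
z | w
q | p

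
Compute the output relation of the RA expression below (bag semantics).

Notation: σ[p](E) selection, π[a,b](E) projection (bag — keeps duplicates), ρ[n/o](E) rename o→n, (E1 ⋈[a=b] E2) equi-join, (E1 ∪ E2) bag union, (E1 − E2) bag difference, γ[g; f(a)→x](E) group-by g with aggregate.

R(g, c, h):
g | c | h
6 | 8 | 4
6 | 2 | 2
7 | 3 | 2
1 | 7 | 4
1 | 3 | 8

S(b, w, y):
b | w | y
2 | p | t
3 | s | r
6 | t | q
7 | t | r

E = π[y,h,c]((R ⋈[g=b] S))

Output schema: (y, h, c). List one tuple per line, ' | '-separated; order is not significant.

Row counts bottom-up:
  R → 5
  S → 4
  (R ⋈[g=b] S) → 3
  π[y,h,c]((R ⋈[g=b] S)) → 3

== RESULT ==
y | h | c
q | 2 | 2
q | 4 | 8
r | 2 | 3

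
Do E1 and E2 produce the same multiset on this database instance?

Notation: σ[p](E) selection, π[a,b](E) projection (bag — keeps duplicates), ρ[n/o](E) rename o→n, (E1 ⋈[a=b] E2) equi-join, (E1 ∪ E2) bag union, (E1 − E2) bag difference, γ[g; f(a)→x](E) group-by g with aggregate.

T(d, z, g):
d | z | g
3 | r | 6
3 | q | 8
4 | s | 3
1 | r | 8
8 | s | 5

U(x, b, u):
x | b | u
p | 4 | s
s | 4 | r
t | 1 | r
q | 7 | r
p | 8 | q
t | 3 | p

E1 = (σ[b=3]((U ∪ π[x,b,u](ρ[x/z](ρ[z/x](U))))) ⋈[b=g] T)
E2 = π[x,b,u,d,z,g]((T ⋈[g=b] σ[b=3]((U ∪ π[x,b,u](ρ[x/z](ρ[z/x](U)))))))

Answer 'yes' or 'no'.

E1 per-node cardinality:
  U → 6
  U → 6
  ρ[z/x](U) → 6
  ρ[x/z](ρ[z/x](U)) → 6
  π[x,b,u](ρ[x/z](ρ[z/x](U))) → 6
  (U ∪ π[x,b,u](ρ[x/z](ρ[z/x](U)))) → 12
  σ[b=3]((U ∪ π[x,b,u](ρ[x/z](ρ[z/x](U))))) → 2
  T → 5
  (σ[b=3]((U ∪ π[x,b,u](ρ[x/z](ρ[z/x](U))))) ⋈[b=g] T) → 2
E2 per-node cardinality:
  T → 5
  U → 6
  U → 6
  ρ[z/x](U) → 6
  ρ[x/z](ρ[z/x](U)) → 6
  π[x,b,u](ρ[x/z](ρ[z/x](U))) → 6
  (U ∪ π[x,b,u](ρ[x/z](ρ[z/x](U)))) → 12
  σ[b=3]((U ∪ π[x,b,u](ρ[x/z](ρ[z/x](U))))) → 2
  (T ⋈[g=b] σ[b=3]((U ∪ π[x,b,u](ρ[x/z](ρ[z/x](U)))))) → 2
  π[x,b,u,d,z,g]((T ⋈[g=b] σ[b=3]((U ∪ π[x,b,u](ρ[x/z](ρ[z/x](U))))))) → 2

E1 and E2 produce the same multiset:
x | b | u | d | z | g
t | 3 | p | 4 | s | 3
t | 3 | p | 4 | s | 3

yes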